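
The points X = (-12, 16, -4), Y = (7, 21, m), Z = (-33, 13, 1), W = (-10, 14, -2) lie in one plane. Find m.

-11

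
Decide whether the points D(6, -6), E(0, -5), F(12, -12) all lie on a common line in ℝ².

No

DE = (-6, 1), DF = (6, -6).
Twice the signed area of △DEF is (-6)(-6) − (1)(6) = 30.
The area is nonzero, so the three points are not collinear.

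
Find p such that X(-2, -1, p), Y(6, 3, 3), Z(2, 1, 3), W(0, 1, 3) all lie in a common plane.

3

Coplanarity ⇔ det[XY; XZ; XW] = 0.
Expanding, this is linear in p: (4)p + (-12) = 0.
So p = 3.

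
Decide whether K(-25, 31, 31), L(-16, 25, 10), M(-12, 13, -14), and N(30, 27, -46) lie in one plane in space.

A normal to the plane through K, L, M is n = KL × KM = (-108, 132, -84).
The plane has equation n·P = 4188. For N: n·N = 4188.
Equal, so N lies in the plane and all four are coplanar.

Yes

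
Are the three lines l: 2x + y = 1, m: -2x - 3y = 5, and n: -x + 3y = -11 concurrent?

The three lines meet at one point iff the augmented coefficient matrix [aᵢ bᵢ cᵢ] has rank < 3, i.e. its determinant vanishes.
Here the determinant is 0.
It vanishes, so the lines are concurrent at (2, -3).

Yes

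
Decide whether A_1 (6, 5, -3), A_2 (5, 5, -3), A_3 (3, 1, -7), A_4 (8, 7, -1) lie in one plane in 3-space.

A normal to the plane through A_1, A_2, A_3 is n = A_1A_2 × A_1A_3 = (0, -4, 4).
The plane has equation n·P = -32. For A_4: n·A_4 = -32.
Equal, so A_4 lies in the plane and all four are coplanar.

Yes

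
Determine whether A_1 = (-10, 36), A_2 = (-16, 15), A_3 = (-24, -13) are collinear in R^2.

Yes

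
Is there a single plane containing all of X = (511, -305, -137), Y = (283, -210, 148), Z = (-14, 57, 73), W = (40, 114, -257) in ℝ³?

No

A normal to the plane through X, Y, Z is n = XY × XZ = (-83220, -101745, -32661).
The plane has equation n·P = -7018638. For W: n·W = -6533853.
-6533853 ≠ -7018638, so W is off the plane.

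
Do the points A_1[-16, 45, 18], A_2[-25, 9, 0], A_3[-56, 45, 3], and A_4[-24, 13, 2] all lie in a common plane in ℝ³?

With A_1 as base: A_1A_2 = (-9, -36, -18), A_1A_3 = (-40, 0, -15), A_1A_4 = (-8, -32, -16).
A_1A_3 × A_1A_4 = (-480, -520, 1280).
A_1A_2 · (A_1A_3 × A_1A_4) = 0.
The scalar triple product vanishes, so the four points are coplanar.

Yes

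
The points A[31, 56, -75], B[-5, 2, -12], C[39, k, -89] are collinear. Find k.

68

Collinearity requires AB × AC = 0; each component is linear in k.
The x-component gives (-63)k + (4284) = 0, so k = 68.
The remaining components then also vanish.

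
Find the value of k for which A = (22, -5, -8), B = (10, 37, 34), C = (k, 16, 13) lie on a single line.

Direction AB = (-12, 42, 42). From the y-coordinate of C, the parameter along the line is τ = (16 − (-5))/42 = 1/2.
Then k = 22 + 1/2·(-12) = 16.

16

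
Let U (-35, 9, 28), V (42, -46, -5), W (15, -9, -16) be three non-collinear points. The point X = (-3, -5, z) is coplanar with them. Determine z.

The plane through U, V, W has equation 1826x + 1738y + 1364z = -10076.
Substituting X: (1364)z + (-14168) = -10076, so z = 3.

3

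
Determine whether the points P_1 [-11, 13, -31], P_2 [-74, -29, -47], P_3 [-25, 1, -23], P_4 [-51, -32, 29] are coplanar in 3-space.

With P_1 as base: P_1P_2 = (-63, -42, -16), P_1P_3 = (-14, -12, 8), P_1P_4 = (-40, -45, 60).
P_1P_3 × P_1P_4 = (-360, 520, 150).
P_1P_2 · (P_1P_3 × P_1P_4) = -1560.
Since -1560 ≠ 0, the four points are not coplanar.

No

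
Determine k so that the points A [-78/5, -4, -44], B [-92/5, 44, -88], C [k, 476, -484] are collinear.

Direction AB = (-14/5, 48, -44). From the y-coordinate of C, the parameter along the line is τ = (476 − (-4))/48 = 10.
Then k = (-78/5) + 10·(-14/5) = -218/5.

-218/5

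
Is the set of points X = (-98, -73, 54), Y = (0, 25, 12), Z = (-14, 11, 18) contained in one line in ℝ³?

XY = (98, 98, -42), XZ = (84, 84, -36).
XY × XZ = (0, 0, 0).
The cross product vanishes, so the three points are collinear.

Yes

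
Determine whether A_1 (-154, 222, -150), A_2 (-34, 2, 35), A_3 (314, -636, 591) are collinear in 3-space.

No

A_1A_2 = (120, -220, 185), A_1A_3 = (468, -858, 741).
Comparing components 2 and 3: (-220)(741) − (185)(-858) = -4290 ≠ 0, so A_1A_2 and A_1A_3 are not parallel and the points are not collinear.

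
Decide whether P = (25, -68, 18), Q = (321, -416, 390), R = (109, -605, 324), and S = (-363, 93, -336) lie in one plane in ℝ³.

The four points are coplanar iff the 3×3 determinant with rows PQ, PR, PS is zero.
Rows: (296, -348, 372), (84, -537, 306), (-388, 161, -354).
Expanding along the first row: (296)(140832) − (-348)(88992) + (372)(-194832) = 177984.
Nonzero ⇒ not coplanar.

No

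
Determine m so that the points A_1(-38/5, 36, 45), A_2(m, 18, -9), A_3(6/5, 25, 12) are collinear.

Collinearity requires A_1A_2 × A_1A_3 = 0; each component is linear in m.
The y-component gives (33)m + (-1122/5) = 0, so m = 34/5.
The remaining components then also vanish.

34/5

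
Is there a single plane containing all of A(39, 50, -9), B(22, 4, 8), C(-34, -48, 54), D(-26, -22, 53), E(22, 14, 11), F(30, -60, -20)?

The plane through A, B, C has normal n = AB × AC = (-1232, -170, -1692) and equation n·P = -41320.
Checking the remaining points: n·D = -53904, n·E = -48096, n·F = 7080.
Since n·D = -53904 ≠ -41320, D is off the plane and the points are not all coplanar.

No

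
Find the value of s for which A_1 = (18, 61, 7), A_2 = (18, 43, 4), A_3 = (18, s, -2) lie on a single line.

Direction A_1A_2 = (0, -18, -3). From the z-coordinate of A_3, the parameter along the line is τ = (-2 − 7)/(-3) = 3.
Then s = 61 + 3·(-18) = 7.

7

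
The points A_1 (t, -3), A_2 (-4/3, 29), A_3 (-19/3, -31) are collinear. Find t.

The three points are collinear iff det[A_1A_2; A_1A_3] = 0.
This determinant is linear in t: (60)t + (240) = 0, so t = -4.

-4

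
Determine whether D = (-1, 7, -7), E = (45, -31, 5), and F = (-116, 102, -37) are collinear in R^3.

DE = (46, -38, 12), DF = (-115, 95, -30).
Each component of DF is -5/2 times the corresponding component of DE, so DF = -5/2·DE and the points are collinear.

Yes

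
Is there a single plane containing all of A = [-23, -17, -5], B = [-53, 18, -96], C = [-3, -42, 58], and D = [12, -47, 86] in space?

Yes

With A as base: AB = (-30, 35, -91), AC = (20, -25, 63), AD = (35, -30, 91).
AC × AD = (-385, 385, 275).
AB · (AC × AD) = 0.
The scalar triple product vanishes, so the four points are coplanar.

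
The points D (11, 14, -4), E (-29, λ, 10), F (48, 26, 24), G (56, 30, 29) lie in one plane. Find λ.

Coplanarity ⇔ det[DE; DF; DG] = 0.
Expanding, this is linear in λ: (39)λ + (2262) = 0.
So λ = -58.

-58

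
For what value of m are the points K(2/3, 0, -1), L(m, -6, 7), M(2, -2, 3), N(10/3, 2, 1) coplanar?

2

The points are coplanar iff KL · (KM × KN) = 0.
Expanding, this is linear in m: (-12)m + (24) = 0.
So m = 2.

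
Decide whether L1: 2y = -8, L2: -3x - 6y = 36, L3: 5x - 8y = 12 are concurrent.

Intersecting L1 and L2: solving the 2×2 system gives (x, y) = (-4, -4).
Substitute into L3: (5)(-4) + (-8)(-4) = 12.
This equals 12, so (-4, -4) lies on all three lines and they are concurrent.

Yes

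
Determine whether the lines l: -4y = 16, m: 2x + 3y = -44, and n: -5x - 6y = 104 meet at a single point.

Yes

Lines aᵢx + bᵢy = cᵢ with pairwise distinct directions are concurrent exactly when det[aᵢ bᵢ cᵢ] = 0.
Here the determinant is 0.
It vanishes, so the lines are concurrent at (-16, -4).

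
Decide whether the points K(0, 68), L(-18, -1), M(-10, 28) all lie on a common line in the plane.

KL = (-18, -69), KM = (-10, -40).
Twice the signed area of △KLM is (-18)(-40) − (-69)(-10) = 30.
The area is nonzero, so the three points are not collinear.

No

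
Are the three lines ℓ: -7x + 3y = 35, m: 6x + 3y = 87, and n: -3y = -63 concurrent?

Lines aᵢx + bᵢy = cᵢ with pairwise distinct directions are concurrent exactly when det[aᵢ bᵢ cᵢ] = 0.
Here the determinant is 0.
It vanishes, so the lines are concurrent at (4, 21).

Yes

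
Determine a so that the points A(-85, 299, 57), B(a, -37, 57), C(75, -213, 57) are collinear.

Collinearity requires AB × AC = 0; each component is linear in a.
The z-component gives (-512)a + (10240) = 0, so a = 20.
The remaining components then also vanish.

20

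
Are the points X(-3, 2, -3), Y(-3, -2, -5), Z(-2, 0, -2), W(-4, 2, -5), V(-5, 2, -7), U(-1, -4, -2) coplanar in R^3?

The plane through X, Y, Z has normal n = XY × XZ = (-8, -2, 4) and equation n·P = 8.
Checking the remaining points: n·W = 8, n·V = 8, n·U = 8.
All equal 8, so all 6 points lie in one plane.

Yes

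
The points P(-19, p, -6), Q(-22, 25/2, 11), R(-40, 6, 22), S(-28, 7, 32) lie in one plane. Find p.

33/2

Coplanarity ⇔ det[PQ; PR; PS] = 0.
Expanding, this is linear in p: (-312)p + (5148) = 0.
So p = 33/2.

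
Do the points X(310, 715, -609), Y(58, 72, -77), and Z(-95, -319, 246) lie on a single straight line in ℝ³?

No

XY = (-252, -643, 532), XZ = (-405, -1034, 855).
Comparing components 2 and 3: (-643)(855) − (532)(-1034) = 323 ≠ 0, so XY and XZ are not parallel and the points are not collinear.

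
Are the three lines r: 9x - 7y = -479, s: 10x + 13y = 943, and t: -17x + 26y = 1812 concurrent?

Lines aᵢx + bᵢy = cᵢ with pairwise distinct directions are concurrent exactly when det[aᵢ bᵢ cᵢ] = 0.
Here the determinant is 0.
It vanishes, so the lines are concurrent at (2, 71).

Yes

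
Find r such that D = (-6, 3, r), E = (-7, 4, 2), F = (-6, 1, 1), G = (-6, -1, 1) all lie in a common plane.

The points are coplanar iff DE · (DF × DG) = 0.
Expanding, this is linear in r: (2)r + (-2) = 0.
So r = 1.

1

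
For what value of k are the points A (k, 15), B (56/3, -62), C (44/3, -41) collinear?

Collinearity: (A − B) must be parallel to (C − B) = (-4, 21).
Cross-multiplying the components: (k − 56/3)·(21) = (77)·(-4).
Solving gives k = 4.

4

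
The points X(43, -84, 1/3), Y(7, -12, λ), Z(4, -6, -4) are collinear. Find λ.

Direction XZ = (-39, 78, -13/3). From the x-coordinate of Y, the parameter along the line is τ = (7 − 43)/(-39) = 12/13.
Then λ = 1/3 + 12/13·(-13/3) = -11/3.

-11/3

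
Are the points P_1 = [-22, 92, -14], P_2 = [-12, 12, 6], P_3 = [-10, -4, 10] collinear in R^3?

Yes

P_1P_2 = (10, -80, 20), P_1P_3 = (12, -96, 24).
P_1P_2 × P_1P_3 = (0, 0, 0).
The cross product vanishes, so the three points are collinear.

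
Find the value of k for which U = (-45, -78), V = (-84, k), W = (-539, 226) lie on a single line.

The three points are collinear iff det[UV; UW] = 0.
This determinant is linear in k: (494)k + (26676) = 0, so k = -54.

-54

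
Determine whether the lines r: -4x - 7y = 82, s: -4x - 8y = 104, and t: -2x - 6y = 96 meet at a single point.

Lines aᵢx + bᵢy = cᵢ with pairwise distinct directions are concurrent exactly when det[aᵢ bᵢ cᵢ] = 0.
Here the determinant is 0.
It vanishes, so the lines are concurrent at (18, -22).

Yes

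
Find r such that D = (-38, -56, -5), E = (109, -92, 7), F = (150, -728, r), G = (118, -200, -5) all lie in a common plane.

Normal to plane DEG: n = (1728, 1872, -15552); plane equation n·P = -92736.
Requiring n·F = -92736: (-15552)r + (-1103616) = -92736.
So r = -65.

-65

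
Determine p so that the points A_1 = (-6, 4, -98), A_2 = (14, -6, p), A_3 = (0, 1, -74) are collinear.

-18

Collinearity requires A_1A_2 × A_1A_3 = 0; each component is linear in p.
The x-component gives (3)p + (54) = 0, so p = -18.
The remaining components then also vanish.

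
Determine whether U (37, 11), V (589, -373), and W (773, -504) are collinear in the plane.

UV = (552, -384), UW = (736, -515).
Twice the signed area of △UVW is (552)(-515) − (-384)(736) = -1656.
The area is nonzero, so the three points are not collinear.

No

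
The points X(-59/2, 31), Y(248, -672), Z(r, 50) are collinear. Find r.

-37

The three points are collinear iff det[XY; XZ] = 0.
This determinant is linear in r: (703)r + (26011) = 0, so r = -37.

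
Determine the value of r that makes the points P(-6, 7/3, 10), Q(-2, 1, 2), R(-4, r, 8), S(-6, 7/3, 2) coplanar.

The points are coplanar iff PQ · (PR × PS) = 0.
Expanding, this is linear in r: (-32)r + (160/3) = 0.
So r = 5/3.

5/3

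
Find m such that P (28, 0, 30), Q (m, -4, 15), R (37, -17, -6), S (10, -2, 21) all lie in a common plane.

Coplanarity ⇔ det[PQ; PR; PS] = 0.
Expanding, this is linear in m: (81)m + (-324) = 0.
So m = 4.

4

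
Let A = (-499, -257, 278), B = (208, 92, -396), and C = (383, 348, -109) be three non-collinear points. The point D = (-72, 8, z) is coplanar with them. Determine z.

Coplanarity requires AB · (AC × AD) = 0.
AB = (707, 349, -674), AC = (882, 605, -387); the triple product is linear in z with coefficient 119917 and constant term -1918672.
Setting it to zero: z = 16.

16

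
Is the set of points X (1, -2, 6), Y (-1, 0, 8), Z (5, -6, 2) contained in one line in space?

Yes

XY = (-2, 2, 2), XZ = (4, -4, -4).
XY × XZ = (0, 0, 0).
The cross product vanishes, so the three points are collinear.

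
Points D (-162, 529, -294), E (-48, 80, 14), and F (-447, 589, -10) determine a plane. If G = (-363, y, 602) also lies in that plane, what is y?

-130

Coplanarity requires DE · (DF × DG) = 0.
DE = (114, -449, 308), DF = (-285, 60, 284); the triple product is linear in y with coefficient -120156 and constant term -15620280.
Setting it to zero: y = -130.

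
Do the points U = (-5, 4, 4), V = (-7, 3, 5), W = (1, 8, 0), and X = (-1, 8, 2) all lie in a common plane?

No

With U as base: UV = (-2, -1, 1), UW = (6, 4, -4), UX = (4, 4, -2).
UW × UX = (8, -4, 8).
UV · (UW × UX) = -4.
Since -4 ≠ 0, the four points are not coplanar.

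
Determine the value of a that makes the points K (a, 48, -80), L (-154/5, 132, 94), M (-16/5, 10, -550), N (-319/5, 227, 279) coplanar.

Coplanarity ⇔ det[KL; KM; KN] = 0.
Expanding, this is linear in a: (-38610)a + (-77220) = 0.
So a = -2.

-2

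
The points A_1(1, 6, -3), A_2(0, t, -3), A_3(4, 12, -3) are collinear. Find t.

Collinearity requires A_1A_2 × A_1A_3 = 0; each component is linear in t.
The z-component gives (-3)t + (12) = 0, so t = 4.
The remaining components then also vanish.

4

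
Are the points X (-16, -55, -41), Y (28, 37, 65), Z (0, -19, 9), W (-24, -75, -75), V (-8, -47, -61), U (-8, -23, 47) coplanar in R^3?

Yes

The plane through X, Y, Z has normal n = XY × XZ = (784, -504, 112) and equation n·P = 10584.
Checking the remaining points: n·W = 10584, n·V = 10584, n·U = 10584.
All equal 10584, so all 6 points lie in one plane.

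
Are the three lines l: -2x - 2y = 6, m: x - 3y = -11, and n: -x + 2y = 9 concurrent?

Intersecting l and m: solving the 2×2 system gives (x, y) = (-5, 2).
Substitute into n: (-1)(-5) + (2)(2) = 9.
This equals 9, so (-5, 2) lies on all three lines and they are concurrent.

Yes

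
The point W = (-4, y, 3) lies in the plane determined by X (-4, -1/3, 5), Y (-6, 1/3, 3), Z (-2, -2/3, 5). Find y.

The plane through X, Y, Z has equation −(2/3)x − 4y − (2/3)z = 2/3.
Substituting W: (-4)y + (2/3) = 2/3, so y = 0.

0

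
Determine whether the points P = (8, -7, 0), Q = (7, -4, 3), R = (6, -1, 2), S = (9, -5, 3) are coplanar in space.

No

The four points are coplanar iff the 3×3 determinant with rows PQ, PR, PS is zero.
Rows: (-1, 3, 3), (-2, 6, 2), (1, 2, 3).
Expanding along the first row: (-1)(14) − (3)(-8) + (3)(-10) = -20.
Nonzero ⇒ not coplanar.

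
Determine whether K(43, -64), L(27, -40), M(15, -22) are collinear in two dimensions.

Yes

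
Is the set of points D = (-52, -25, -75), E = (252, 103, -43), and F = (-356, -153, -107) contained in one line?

Yes

DE = (304, 128, 32), DF = (-304, -128, -32).
Each component of DF is -1 times the corresponding component of DE, so DF = -1·DE and the points are collinear.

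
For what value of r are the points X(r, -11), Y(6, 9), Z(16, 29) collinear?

Collinearity: (X − Y) must be parallel to (Z − Y) = (10, 20).
Cross-multiplying the components: (r − 6)·(20) = (-20)·(10).
Solving gives r = -4.

-4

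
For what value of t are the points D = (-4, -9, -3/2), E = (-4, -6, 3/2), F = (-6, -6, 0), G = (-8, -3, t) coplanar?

3/2

Coplanarity ⇔ det[DE; DF; DG] = 0.
Expanding, this is linear in t: (6)t + (-9) = 0.
So t = 3/2.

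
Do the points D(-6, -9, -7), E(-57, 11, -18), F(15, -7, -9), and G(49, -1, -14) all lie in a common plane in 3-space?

Yes

With D as base: DE = (-51, 20, -11), DF = (21, 2, -2), DG = (55, 8, -7).
DF × DG = (2, 37, 58).
DE · (DF × DG) = 0.
The scalar triple product vanishes, so the four points are coplanar.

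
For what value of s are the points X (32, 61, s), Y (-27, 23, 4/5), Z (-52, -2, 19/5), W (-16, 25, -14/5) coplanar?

The points are coplanar iff XY · (XZ × XW) = 0.
Expanding, this is linear in s: (-225)s + (-2610) = 0.
So s = -58/5.

-58/5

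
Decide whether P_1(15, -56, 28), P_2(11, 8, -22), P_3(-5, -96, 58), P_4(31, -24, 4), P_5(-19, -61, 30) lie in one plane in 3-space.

Yes

The plane through P_1, P_2, P_3 has normal n = P_1P_2 × P_1P_3 = (-80, 1120, 1440) and equation n·P = -23600.
Checking the remaining points: n·P_4 = -23600, n·P_5 = -23600.
All equal -23600, so all 5 points lie in one plane.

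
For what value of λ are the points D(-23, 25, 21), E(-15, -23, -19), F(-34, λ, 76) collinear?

91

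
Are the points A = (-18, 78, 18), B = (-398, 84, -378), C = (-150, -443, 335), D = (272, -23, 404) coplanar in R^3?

A normal to the plane through A, B, C is n = AB × AC = (-204414, 172732, 198772).
The plane has equation n·P = 20730444. For D: n·D = 20730444.
Equal, so D lies in the plane and all four are coplanar.

Yes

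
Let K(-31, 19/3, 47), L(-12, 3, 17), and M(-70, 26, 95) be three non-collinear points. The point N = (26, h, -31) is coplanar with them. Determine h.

Coplanarity requires KL · (KM × KN) = 0.
KL = (19, -10/3, -30), KM = (-39, 59/3, 48); the triple product is linear in h with coefficient 258 and constant term 3870.
Setting it to zero: h = -15.

-15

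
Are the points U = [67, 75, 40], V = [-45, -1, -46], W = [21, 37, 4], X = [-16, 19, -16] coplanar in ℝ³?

No

A normal to the plane through U, V, W is n = UV × UW = (-532, -76, 760).
The plane has equation n·P = -10944. For X: n·X = -5092.
-5092 ≠ -10944, so X is off the plane.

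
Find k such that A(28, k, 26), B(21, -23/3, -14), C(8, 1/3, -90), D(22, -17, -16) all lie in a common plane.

-13

Coplanarity ⇔ det[AB; AC; AD] = 0.
Expanding, this is linear in k: (102)k + (1326) = 0.
So k = -13.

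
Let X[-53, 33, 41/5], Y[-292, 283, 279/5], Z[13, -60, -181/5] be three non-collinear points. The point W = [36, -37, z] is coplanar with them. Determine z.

A normal to the plane is n = XY × XZ = (-33366/5, -7470, 5727).
W lies in the plane iff n · XW = 0.
This gives (5727)z + (-589881/5) = 0, so z = 103/5.

103/5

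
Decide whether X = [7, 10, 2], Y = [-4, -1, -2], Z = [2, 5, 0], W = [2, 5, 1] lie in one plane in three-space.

With X as base: XY = (-11, -11, -4), XZ = (-5, -5, -2), XW = (-5, -5, -1).
XZ × XW = (-5, 5, 0).
XY · (XZ × XW) = 0.
The scalar triple product vanishes, so the four points are coplanar.

Yes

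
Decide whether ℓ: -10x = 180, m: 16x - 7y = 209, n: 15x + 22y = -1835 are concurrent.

Intersecting ℓ and m: solving the 2×2 system gives (x, y) = (-18, -71).
Substitute into n: (15)(-18) + (22)(-71) = -1832.
But n requires -1835 ≠ -1832, so the three lines have no common point.

No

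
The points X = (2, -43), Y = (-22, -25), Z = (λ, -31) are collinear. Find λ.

-14

The three points are collinear iff det[XY; XZ] = 0.
This determinant is linear in λ: (-18)λ + (-252) = 0, so λ = -14.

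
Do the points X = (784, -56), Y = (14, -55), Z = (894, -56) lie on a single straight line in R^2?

No

XY = (-770, 1), XZ = (110, 0).
det[XY; XZ] = (-770)(0) − (1)(110) = -110.
The determinant is nonzero, so they are not collinear.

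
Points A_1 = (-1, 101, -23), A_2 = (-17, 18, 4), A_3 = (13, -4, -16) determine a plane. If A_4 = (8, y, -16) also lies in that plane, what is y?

Coplanarity requires A_1A_2 · (A_1A_3 × A_1A_4) = 0.
A_1A_2 = (-16, -83, 27), A_1A_3 = (14, -105, 7); the triple product is linear in y with coefficient 490 and constant term -9310.
Setting it to zero: y = 19.

19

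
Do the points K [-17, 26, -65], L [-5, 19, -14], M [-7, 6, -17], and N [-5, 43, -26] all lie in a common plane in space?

A normal to the plane through K, L, M is n = KL × KM = (684, -66, -170).
The plane has equation n·P = -2294. For N: n·N = -1838.
-1838 ≠ -2294, so N is off the plane.

No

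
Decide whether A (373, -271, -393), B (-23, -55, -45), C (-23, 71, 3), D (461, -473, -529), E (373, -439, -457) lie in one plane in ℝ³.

Yes

The plane through A, B, C has normal n = AB × AC = (-33480, 19008, -49896) and equation n·P = 1969920.
Checking the remaining points: n·D = 1969920, n·E = 1969920.
All equal 1969920, so all 5 points lie in one plane.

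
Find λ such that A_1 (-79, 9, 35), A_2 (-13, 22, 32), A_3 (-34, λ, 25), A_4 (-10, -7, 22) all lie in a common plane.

Normal to plane A_1A_2A_4: n = (-217, 651, -1953); plane equation n·P = -45353.
Requiring n·A_3 = -45353: (651)λ + (-41447) = -45353.
So λ = -6.

-6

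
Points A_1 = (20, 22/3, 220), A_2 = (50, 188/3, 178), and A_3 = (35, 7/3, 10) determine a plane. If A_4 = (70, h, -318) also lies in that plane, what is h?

Coplanarity requires A_1A_2 · (A_1A_3 × A_1A_4) = 0.
A_1A_2 = (30, 166/3, -42), A_1A_3 = (15, -5, -210); the triple product is linear in h with coefficient 5670 and constant term -105840.
Setting it to zero: h = 56/3.

56/3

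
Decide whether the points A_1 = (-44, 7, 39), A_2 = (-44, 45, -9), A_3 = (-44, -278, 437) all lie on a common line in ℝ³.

No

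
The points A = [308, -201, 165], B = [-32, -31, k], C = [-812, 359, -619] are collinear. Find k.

-73

Direction AC = (-1120, 560, -784). From the x-coordinate of B, the parameter along the line is τ = (-32 − 308)/(-1120) = 17/56.
Then k = 165 + 17/56·(-784) = -73.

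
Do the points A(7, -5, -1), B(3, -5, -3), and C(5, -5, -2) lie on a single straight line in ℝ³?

AB = (-4, 0, -2), AC = (-2, 0, -1).
AB × AC = (0, 0, 0).
The cross product vanishes, so the three points are collinear.

Yes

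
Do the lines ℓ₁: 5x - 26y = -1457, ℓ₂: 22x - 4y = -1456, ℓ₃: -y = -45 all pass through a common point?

No

Lines aᵢx + bᵢy = cᵢ with pairwise distinct directions are concurrent exactly when det[aᵢ bᵢ cᵢ] = 0.
Here the determinant is -66.
Nonzero, so no common point exists.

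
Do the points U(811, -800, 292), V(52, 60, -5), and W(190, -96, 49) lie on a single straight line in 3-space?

UV = (-759, 860, -297), UW = (-621, 704, -243).
UV × UW = (108, 0, -276).
The cross product is nonzero, so the points do not lie on one line.

No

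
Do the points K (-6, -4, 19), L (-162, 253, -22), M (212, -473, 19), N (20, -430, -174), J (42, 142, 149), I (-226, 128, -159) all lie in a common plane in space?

Yes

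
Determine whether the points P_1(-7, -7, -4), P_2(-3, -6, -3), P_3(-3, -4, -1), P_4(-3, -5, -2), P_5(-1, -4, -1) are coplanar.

The plane through P_1, P_2, P_3 has normal n = P_1P_2 × P_1P_3 = (0, -8, 8) and equation n·P = 24.
Checking the remaining points: n·P_4 = 24, n·P_5 = 24.
All equal 24, so all 5 points lie in one plane.

Yes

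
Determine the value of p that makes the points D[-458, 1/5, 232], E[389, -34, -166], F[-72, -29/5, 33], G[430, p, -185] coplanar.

Normal to plane DEF: n = (22089/5, 14925, 40596/5); plane equation n·P = -136713.
Requiring n·G = -136713: (14925)p + (397602) = -136713.
So p = -179/5.

-179/5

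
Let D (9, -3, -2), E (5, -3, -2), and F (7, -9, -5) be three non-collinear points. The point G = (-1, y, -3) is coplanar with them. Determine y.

-5

Coplanarity requires DE · (DF × DG) = 0.
DE = (-4, 0, 0), DF = (-2, -6, -3); the triple product is linear in y with coefficient -12 and constant term -60.
Setting it to zero: y = -5.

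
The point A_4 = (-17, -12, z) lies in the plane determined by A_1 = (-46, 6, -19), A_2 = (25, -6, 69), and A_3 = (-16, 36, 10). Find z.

20

Coplanarity requires A_1A_2 · (A_1A_3 × A_1A_4) = 0.
A_1A_2 = (71, -12, 88), A_1A_3 = (30, 30, 29); the triple product is linear in z with coefficient 2490 and constant term -49800.
Setting it to zero: z = 20.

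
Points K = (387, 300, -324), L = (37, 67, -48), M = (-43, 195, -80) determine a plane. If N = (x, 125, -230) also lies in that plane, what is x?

382

A normal to the plane is n = KL × KM = (-27872, -33280, -63440).
N lies in the plane iff n · KN = 0.
This gives (-27872)x + (10647104) = 0, so x = 382.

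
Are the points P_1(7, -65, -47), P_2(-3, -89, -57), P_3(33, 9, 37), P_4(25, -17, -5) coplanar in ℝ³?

The four points are coplanar iff the 3×3 determinant with rows P_1P_2, P_1P_3, P_1P_4 is zero.
Rows: (-10, -24, -10), (26, 74, 84), (18, 48, 42).
Expanding along the first row: (-10)(-924) − (-24)(-420) + (-10)(-84) = 0.
Zero determinant ⇒ coplanar.

Yes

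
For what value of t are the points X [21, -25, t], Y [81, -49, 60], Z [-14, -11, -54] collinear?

Collinearity requires XY × XZ = 0; each component is linear in t.
The x-component gives (38)t + (456) = 0, so t = -12.
The remaining components then also vanish.

-12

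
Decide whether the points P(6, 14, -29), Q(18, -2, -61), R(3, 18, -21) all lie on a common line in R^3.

Yes

PQ = (12, -16, -32), PR = (-3, 4, 8).
PQ × PR = (0, 0, 0).
The cross product vanishes, so the three points are collinear.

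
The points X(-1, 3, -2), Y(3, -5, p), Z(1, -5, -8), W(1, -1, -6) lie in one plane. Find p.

-10

Normal to plane XZW: n = (8, -4, 8); plane equation n·P = -36.
Requiring n·Y = -36: (8)p + (44) = -36.
So p = -10.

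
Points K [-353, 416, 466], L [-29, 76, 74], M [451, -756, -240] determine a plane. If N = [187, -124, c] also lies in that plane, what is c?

A normal to the plane is n = KL × KM = (-219384, -86424, -106368).
N lies in the plane iff n · KN = 0.
This gives (-106368)c + (-22230912) = 0, so c = -209.

-209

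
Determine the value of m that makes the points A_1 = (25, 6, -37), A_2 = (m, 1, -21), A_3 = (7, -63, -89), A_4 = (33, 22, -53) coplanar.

21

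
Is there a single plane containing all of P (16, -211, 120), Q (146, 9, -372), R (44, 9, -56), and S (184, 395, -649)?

A normal to the plane through P, Q, R is n = PQ × PR = (69520, 9104, 22440).
The plane has equation n·X = 1884176. For S: n·S = 1824200.
1824200 ≠ 1884176, so S is off the plane.

No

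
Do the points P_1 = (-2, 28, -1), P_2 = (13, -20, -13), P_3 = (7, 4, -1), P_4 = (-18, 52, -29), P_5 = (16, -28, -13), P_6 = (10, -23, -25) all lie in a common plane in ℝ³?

No

The plane through P_1, P_2, P_3 has normal n = P_1P_2 × P_1P_3 = (-288, -108, 72) and equation n·P = -2520.
Checking the remaining points: n·P_4 = -2520, n·P_5 = -2520, n·P_6 = -2196.
Since n·P_6 = -2196 ≠ -2520, P_6 is off the plane and the points are not all coplanar.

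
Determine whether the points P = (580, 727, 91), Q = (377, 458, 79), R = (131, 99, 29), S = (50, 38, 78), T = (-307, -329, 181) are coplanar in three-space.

No

The plane through P, Q, R has normal n = PQ × PR = (9142, -7198, 6703) and equation n·X = 679387.
Checking the remaining points: n·S = 706410, n·T = 774791.
Since n·S = 706410 ≠ 679387, S is off the plane and the points are not all coplanar.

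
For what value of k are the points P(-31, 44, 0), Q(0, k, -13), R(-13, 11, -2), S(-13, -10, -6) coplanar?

The points are coplanar iff PQ · (PR × PS) = 0.
Expanding, this is linear in k: (72)k + (4536) = 0.
So k = -63.

-63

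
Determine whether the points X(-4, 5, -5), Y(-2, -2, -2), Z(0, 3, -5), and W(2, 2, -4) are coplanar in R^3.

No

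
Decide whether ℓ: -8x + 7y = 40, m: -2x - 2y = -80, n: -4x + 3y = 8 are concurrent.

Intersecting ℓ and m: solving the 2×2 system gives (x, y) = (16, 24).
Substitute into n: (-4)(16) + (3)(24) = 8.
This equals 8, so (16, 24) lies on all three lines and they are concurrent.

Yes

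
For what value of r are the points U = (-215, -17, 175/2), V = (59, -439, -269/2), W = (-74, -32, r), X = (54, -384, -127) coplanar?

The points are coplanar iff UV · (UW × UX) = 0.
Expanding, this is linear in r: (-12960)r + (-155520) = 0.
So r = -12.

-12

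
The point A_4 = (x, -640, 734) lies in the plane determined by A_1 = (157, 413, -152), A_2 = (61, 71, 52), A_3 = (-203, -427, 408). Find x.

The plane through A_1, A_2, A_3 has equation −20160x − 19680y − 42480z = -4836000.
Substituting A_4: (-20160)x + (-18585120) = -4836000, so x = -682.

-682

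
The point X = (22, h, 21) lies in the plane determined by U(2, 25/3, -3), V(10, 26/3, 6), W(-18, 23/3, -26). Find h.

26/3

A normal to the plane is n = UV × UW = (-5/3, 4, 4/3).
X lies in the plane iff n · UX = 0.
This gives (4)h + (-104/3) = 0, so h = 26/3.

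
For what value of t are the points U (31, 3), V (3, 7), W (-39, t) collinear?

13

Collinearity: (W − U) must be parallel to (V − U) = (-28, 4).
Cross-multiplying the components: (t − 3)·(-28) = (-70)·(4).
Solving gives t = 13.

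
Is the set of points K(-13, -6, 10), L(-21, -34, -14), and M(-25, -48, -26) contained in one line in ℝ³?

KL = (-8, -28, -24), KM = (-12, -42, -36).
KL × KM = (0, 0, 0).
The cross product vanishes, so the three points are collinear.

Yes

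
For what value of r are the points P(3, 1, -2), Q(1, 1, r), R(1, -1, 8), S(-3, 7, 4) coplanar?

4

The points are coplanar iff PQ · (PR × PS) = 0.
Expanding, this is linear in r: (-24)r + (96) = 0.
So r = 4.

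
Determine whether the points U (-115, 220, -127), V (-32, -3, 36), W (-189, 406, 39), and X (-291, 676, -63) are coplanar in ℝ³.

Yes

The four points are coplanar iff the 3×3 determinant with rows UV, UW, UX is zero.
Rows: (83, -223, 163), (-74, 186, 166), (-176, 456, 64).
Expanding along the first row: (83)(-63792) − (-223)(24480) + (163)(-1008) = 0.
Zero determinant ⇒ coplanar.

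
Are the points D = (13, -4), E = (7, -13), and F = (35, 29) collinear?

DE = (-6, -9), DF = (22, 33).
Checking proportionality: DF = -11/3·DE, so the vectors are parallel and the points are collinear.

Yes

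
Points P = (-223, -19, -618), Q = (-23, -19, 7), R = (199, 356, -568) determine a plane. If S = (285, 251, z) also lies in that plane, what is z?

56

Coplanarity requires PQ · (PR × PS) = 0.
PQ = (200, 0, 625), PR = (422, 375, 50); the triple product is linear in z with coefficient 75000 and constant term -4200000.
Setting it to zero: z = 56.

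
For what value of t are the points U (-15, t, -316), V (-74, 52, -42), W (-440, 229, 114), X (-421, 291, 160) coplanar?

-304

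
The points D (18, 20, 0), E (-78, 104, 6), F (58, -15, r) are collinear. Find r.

-5/2

Direction DE = (-96, 84, 6). From the x-coordinate of F, the parameter along the line is τ = (58 − 18)/(-96) = -5/12.
Then r = 0 + (-5/12)·(6) = -5/2.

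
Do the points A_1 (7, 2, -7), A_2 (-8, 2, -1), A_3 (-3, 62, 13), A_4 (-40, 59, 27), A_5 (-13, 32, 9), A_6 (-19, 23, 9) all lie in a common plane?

Yes

The plane through A_1, A_2, A_3 has normal n = A_1A_2 × A_1A_3 = (-360, 240, -900) and equation n·P = 4260.
Checking the remaining points: n·A_4 = 4260, n·A_5 = 4260, n·A_6 = 4260.
All equal 4260, so all 6 points lie in one plane.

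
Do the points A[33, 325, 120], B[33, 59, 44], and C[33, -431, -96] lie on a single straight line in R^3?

AB = (0, -266, -76), AC = (0, -756, -216).
Each component of AC is 54/19 times the corresponding component of AB, so AC = 54/19·AB and the points are collinear.

Yes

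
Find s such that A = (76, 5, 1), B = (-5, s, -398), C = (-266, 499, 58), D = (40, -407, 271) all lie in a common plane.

847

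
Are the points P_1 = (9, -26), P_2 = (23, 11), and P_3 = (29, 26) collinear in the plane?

No

P_1P_2 = (14, 37), P_1P_3 = (20, 52).
If collinear, P_1P_3 would be a scalar multiple of P_1P_2. But (14)·(52) ≠ (37)·(20) (difference -12), so they are not parallel; the points are not collinear.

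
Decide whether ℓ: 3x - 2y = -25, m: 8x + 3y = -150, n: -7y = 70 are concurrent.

Lines aᵢx + bᵢy = cᵢ with pairwise distinct directions are concurrent exactly when det[aᵢ bᵢ cᵢ] = 0.
Here the determinant is 0.
It vanishes, so the lines are concurrent at (-15, -10).

Yes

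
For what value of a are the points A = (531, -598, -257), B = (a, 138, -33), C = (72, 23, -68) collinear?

Collinearity requires AB × AC = 0; each component is linear in a.
The y-component gives (-189)a + (-2457) = 0, so a = -13.
The remaining components then also vanish.

-13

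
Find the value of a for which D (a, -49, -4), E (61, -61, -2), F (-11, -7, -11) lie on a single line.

Collinearity requires DE × DF = 0; each component is linear in a.
The y-component gives (-9)a + (405) = 0, so a = 45.
The remaining components then also vanish.

45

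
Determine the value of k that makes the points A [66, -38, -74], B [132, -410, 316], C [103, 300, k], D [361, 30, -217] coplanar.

-451

Normal to plane ABD: n = (26676, 124488, 114228); plane equation n·P = -11422800.
Requiring n·C = -11422800: (114228)k + (40094028) = -11422800.
So k = -451.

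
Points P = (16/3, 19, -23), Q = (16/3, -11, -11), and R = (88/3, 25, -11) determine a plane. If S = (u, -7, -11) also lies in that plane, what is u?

8

Coplanarity requires PQ · (PR × PS) = 0.
PQ = (0, -30, 12), PR = (24, 6, 12); the triple product is linear in u with coefficient -432 and constant term 3456.
Setting it to zero: u = 8.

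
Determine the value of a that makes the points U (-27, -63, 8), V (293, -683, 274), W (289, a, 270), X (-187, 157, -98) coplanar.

Normal to plane UVX: n = (7200, -8640, -28800); plane equation n·P = 119520.
Requiring n·W = 119520: (-8640)a + (-5695200) = 119520.
So a = -673.

-673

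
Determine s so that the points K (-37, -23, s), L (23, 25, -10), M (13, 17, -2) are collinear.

Collinearity requires KL × KM = 0; each component is linear in s.
The x-component gives (-8)s + (304) = 0, so s = 38.
The remaining components then also vanish.

38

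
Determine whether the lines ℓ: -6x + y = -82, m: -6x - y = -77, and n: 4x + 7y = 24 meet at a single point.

The three lines meet at one point iff the augmented coefficient matrix [aᵢ bᵢ cᵢ] has rank < 3, i.e. its determinant vanishes.
Here the determinant is -138.
Nonzero, so no common point exists.

No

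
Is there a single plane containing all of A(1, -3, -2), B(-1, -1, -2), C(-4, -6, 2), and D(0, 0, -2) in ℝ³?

No

The four points are coplanar iff the 3×3 determinant with rows AB, AC, AD is zero.
Rows: (-2, 2, 0), (-5, -3, 4), (-1, 3, 0).
Expanding along the first row: (-2)(-12) − (2)(4) + (0)(-18) = 16.
Nonzero ⇒ not coplanar.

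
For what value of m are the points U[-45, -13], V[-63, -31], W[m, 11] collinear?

-21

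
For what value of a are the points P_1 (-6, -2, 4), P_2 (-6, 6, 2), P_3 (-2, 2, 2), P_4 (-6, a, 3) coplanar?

2

Normal to plane P_1P_2P_3: n = (-8, -8, -32); plane equation n·P = -64.
Requiring n·P_4 = -64: (-8)a + (-48) = -64.
So a = 2.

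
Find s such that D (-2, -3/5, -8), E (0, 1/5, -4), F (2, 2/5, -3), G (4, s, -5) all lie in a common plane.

The points are coplanar iff DE · (DF × DG) = 0.
Expanding, this is linear in s: (6)s + (0) = 0.
So s = 0.

0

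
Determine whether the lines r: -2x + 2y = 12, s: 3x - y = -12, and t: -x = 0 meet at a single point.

Intersecting r and s: solving the 2×2 system gives (x, y) = (-3, 3).
Substitute into t: (-1)(-3) + (0)(3) = 3.
But t requires 0 ≠ 3, so the three lines have no common point.

No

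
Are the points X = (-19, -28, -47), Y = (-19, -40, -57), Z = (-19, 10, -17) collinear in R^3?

No

XY = (0, -12, -10), XZ = (0, 38, 30).
XY × XZ = (20, 0, 0).
The cross product is nonzero, so the points do not lie on one line.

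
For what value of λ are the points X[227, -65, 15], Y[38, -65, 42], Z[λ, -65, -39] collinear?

Direction XY = (-189, 0, 27). From the z-coordinate of Z, the parameter along the line is τ = (-39 − 15)/27 = -2.
Then λ = 227 + (-2)·(-189) = 605.

605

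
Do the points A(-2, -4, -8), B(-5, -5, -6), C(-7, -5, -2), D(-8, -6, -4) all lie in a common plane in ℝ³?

Yes

With A as base: AB = (-3, -1, 2), AC = (-5, -1, 6), AD = (-6, -2, 4).
AC × AD = (8, -16, 4).
AB · (AC × AD) = 0.
The scalar triple product vanishes, so the four points are coplanar.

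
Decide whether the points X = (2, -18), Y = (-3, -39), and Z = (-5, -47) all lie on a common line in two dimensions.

No

XY = (-5, -21), XZ = (-7, -29).
If collinear, XZ would be a scalar multiple of XY. But (-5)·(-29) ≠ (-21)·(-7) (difference -2), so they are not parallel; the points are not collinear.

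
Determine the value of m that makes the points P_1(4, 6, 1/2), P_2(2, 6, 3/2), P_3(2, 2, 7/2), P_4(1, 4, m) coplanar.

3

Normal to plane P_1P_2P_3: n = (4, 4, 8); plane equation n·P = 44.
Requiring n·P_4 = 44: (8)m + (20) = 44.
So m = 3.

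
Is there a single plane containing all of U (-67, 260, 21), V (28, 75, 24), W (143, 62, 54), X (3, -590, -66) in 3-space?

Yes

The four points are coplanar iff the 3×3 determinant with rows UV, UW, UX is zero.
Rows: (95, -185, 3), (210, -198, 33), (70, -850, -87).
Expanding along the first row: (95)(45276) − (-185)(-20580) + (3)(-164640) = 0.
Zero determinant ⇒ coplanar.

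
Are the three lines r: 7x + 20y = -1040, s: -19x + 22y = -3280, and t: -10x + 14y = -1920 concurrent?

Yes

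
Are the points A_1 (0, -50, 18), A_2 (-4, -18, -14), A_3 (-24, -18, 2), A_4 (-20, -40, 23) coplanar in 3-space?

Yes

A normal to the plane through A_1, A_2, A_3 is n = A_1A_2 × A_1A_3 = (512, 704, 640).
The plane has equation n·P = -23680. For A_4: n·A_4 = -23680.
Equal, so A_4 lies in the plane and all four are coplanar.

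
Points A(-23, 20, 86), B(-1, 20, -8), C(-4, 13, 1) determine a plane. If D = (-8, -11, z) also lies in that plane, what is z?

5

A normal to the plane is n = AB × AC = (-658, 84, -154).
D lies in the plane iff n · AD = 0.
This gives (-154)z + (770) = 0, so z = 5.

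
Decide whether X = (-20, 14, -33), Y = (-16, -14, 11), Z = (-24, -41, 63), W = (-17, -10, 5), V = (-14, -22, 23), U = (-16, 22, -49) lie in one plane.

No

The plane through X, Y, Z has normal n = XY × XZ = (-268, -560, -332) and equation n·P = 8476.
Checking the remaining points: n·W = 8496, n·V = 8436, n·U = 8236.
Since n·W = 8496 ≠ 8476, W is off the plane and the points are not all coplanar.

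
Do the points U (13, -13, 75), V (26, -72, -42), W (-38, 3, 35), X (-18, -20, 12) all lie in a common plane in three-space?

A normal to the plane through U, V, W is n = UV × UW = (4232, 6487, -2801).
The plane has equation n·P = -239390. For X: n·X = -239528.
-239528 ≠ -239390, so X is off the plane.

No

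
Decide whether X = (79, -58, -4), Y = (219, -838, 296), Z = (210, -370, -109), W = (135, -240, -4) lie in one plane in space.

The four points are coplanar iff the 3×3 determinant with rows XY, XZ, XW is zero.
Rows: (140, -780, 300), (131, -312, -105), (56, -182, 0).
Expanding along the first row: (140)(-19110) − (-780)(5880) + (300)(-6370) = 0.
Zero determinant ⇒ coplanar.

Yes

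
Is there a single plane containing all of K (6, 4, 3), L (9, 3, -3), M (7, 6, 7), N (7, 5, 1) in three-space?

No

A normal to the plane through K, L, M is n = KL × KM = (8, -18, 7).
The plane has equation n·P = -3. For N: n·N = -27.
-27 ≠ -3, so N is off the plane.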